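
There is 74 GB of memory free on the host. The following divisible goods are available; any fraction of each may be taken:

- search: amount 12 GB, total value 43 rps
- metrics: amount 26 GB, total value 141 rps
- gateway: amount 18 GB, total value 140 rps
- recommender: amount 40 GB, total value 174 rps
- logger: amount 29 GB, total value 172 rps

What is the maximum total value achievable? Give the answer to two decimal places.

Take in order of value per unit:
- gateway (140/18 per unit): all 18 → value 140, running total 140.00
- logger (172/29 per unit): all 29 → value 172, running total 312.00
- metrics (141/26 per unit): all 26 → value 141, running total 453.00
- recommender (174/40 per unit): 1 of 40 → value 1×174/40 = 4.3500, running total 457.35
Total 457.35.

457.35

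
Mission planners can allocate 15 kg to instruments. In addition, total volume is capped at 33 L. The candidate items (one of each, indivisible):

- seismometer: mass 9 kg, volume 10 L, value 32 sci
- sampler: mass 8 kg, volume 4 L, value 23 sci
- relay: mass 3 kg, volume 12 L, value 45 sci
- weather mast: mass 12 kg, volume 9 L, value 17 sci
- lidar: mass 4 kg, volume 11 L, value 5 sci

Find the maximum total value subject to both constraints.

77 sci

Feasible sets respecting both limits:
- seismometer+relay: mass 12, volume 22, value 77
- sampler+relay+lidar: mass 15, volume 27, value 73
- sampler+relay: mass 11, volume 16, value 68
Best: 77 sci.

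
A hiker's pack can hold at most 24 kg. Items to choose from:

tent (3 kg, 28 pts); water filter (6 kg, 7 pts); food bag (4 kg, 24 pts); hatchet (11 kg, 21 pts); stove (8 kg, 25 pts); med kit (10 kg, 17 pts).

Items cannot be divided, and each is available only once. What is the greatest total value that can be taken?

Check high-value combinations within 24 kg:
- tent+water filter+food bag+stove: weight 3+6+4+8=21, value 28+7+24+25=84
- tent+water filter+food bag+hatchet: weight 3+6+4+11=24, value 28+7+24+21=80
- tent+food bag+stove: weight 3+4+8=15, value 28+24+25=77
- tent+water filter+food bag+med kit: weight 3+6+4+10=23, value 28+7+24+17=76
Best: 84 pts.

84 pts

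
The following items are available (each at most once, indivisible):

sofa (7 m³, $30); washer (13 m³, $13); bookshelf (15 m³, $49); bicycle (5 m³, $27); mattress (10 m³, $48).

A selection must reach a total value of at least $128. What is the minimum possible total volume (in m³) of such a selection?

Subsets with value ≥ 128, sorted by total volume:
- sofa+bookshelf+bicycle+mattress: volume 37, value 154
- washer+bookshelf+bicycle+mattress: volume 43, value 137
- sofa+washer+bookshelf+mattress: volume 45, value 140
- sofa+washer+bookshelf+bicycle+mattress: volume 50, value 167
Minimum volume: 37 m³.

37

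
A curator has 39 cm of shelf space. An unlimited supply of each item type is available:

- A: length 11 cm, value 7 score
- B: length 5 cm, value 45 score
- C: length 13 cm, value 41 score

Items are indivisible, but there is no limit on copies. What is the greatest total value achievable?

Best value-per-unit is B at 45/5, and filling with it alone uses length 7×5=35. No mix of the others beats 7×45 = 315.

315 score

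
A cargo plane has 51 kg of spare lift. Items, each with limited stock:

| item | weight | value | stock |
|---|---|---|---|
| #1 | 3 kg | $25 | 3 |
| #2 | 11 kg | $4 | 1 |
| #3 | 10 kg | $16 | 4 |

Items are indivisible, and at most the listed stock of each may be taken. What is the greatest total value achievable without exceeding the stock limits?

$139

Top feasible selections:
- 3×#1 + 4×#3: weight 49, value 139
- 3×#1 + 1×#2 + 3×#3: weight 50, value 127
Best: $139.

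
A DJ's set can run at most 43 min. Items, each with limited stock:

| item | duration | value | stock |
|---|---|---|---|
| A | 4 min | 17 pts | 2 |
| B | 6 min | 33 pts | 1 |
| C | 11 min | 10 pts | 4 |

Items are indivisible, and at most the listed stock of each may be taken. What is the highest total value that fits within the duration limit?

87 pts

Best selections within duration 43 and stock limits:
- 2×A + 1×B + 2×C: duration 36, value 87
- 1×A + 1×B + 3×C: duration 43, value 80
- 2×A + 1×B + 1×C: duration 25, value 77
- 1×A + 1×B + 2×C: duration 32, value 70
Best: 87 pts.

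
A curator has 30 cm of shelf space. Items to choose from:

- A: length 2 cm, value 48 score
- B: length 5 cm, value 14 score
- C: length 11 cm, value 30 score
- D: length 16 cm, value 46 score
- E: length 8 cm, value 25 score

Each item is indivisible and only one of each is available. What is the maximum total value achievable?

124 score

Check high-value combinations within 30 cm:
- A+C+D: length 2+11+16=29, value 48+30+46=124
- A+D+E: length 2+16+8=26, value 48+46+25=119
- A+B+C+E: length 2+5+11+8=26, value 48+14+30+25=117
Best: 124 score.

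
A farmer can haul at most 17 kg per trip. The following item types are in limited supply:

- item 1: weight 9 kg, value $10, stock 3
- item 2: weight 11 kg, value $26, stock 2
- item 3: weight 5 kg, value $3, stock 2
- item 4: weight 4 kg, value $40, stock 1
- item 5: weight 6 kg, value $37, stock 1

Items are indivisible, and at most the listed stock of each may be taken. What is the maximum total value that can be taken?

$80

Best selections within weight 17 and stock limits:
- 1×item 3 + 1×item 4 + 1×item 5: weight 15, value 80
- 1×item 4 + 1×item 5: weight 10, value 77
- 1×item 2 + 1×item 4: weight 15, value 66
- 1×item 2 + 1×item 5: weight 17, value 63
Best: $80.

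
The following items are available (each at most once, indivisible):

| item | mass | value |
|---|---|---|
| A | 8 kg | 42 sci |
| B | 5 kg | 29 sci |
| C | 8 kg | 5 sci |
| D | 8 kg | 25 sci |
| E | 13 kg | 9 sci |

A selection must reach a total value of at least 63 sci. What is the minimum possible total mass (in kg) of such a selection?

13

Subsets with value ≥ 63, sorted by total mass:
- A+B: mass 13, value 71
- A+D: mass 16, value 67
- A+B+D: mass 21, value 96
- A+B+C: mass 21, value 76
Minimum mass: 13 kg.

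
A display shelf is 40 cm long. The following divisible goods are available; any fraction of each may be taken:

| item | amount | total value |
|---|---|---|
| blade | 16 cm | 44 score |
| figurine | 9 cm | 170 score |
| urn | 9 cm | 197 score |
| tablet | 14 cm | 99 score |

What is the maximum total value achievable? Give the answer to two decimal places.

Take in order of value per unit:
- urn (197/9 per unit): all 9 → value 197, running total 197.00
- figurine (170/9 per unit): all 9 → value 170, running total 367.00
- tablet (99/14 per unit): all 14 → value 99, running total 466.00
- blade (44/16 per unit): 8 of 16 → value 8×44/16 = 22.0000, running total 488.00
Total 488.00.

488.00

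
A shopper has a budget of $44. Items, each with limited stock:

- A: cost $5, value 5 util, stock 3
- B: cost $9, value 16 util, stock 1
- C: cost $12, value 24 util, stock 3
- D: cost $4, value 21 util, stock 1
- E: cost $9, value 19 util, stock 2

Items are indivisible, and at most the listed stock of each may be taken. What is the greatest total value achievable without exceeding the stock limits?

99 util

Best selections within cost 44 and stock limits:
- 1×B + 1×C + 1×D + 2×E: cost 43, value 99
- 3×C + 1×D: cost 40, value 93
Best: 99 util.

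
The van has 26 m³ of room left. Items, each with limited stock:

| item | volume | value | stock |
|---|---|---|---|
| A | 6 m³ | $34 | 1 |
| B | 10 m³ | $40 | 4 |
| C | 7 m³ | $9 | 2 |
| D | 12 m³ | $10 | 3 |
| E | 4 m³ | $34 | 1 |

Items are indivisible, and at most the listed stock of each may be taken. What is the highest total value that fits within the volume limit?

$114

Top feasible selections:
- 2×B + 1×E: volume 24, value 114
- 1×A + 2×B: volume 26, value 114
Best: $114.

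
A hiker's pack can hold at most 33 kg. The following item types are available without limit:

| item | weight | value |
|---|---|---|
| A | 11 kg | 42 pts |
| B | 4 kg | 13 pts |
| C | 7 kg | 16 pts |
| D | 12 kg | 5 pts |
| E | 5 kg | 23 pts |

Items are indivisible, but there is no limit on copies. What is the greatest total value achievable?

Best value-per-unit is E at 23/5; filling with it alone gives 6×23 = 138.
Optimal mix: 2×B + 5×E → weight 33, value 141.

141 pts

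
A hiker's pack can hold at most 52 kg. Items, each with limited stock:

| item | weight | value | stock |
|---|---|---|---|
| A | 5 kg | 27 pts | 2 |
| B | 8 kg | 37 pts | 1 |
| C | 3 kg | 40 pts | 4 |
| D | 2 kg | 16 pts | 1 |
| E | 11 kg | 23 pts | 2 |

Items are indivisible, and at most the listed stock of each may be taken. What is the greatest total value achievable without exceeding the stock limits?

297 pts

Best selections within weight 52 and stock limits:
- 2×A + 1×B + 4×C + 2×E: weight 52, value 297
- 2×A + 1×B + 4×C + 1×D + 1×E: weight 43, value 290
- 1×A + 1×B + 4×C + 1×D + 2×E: weight 49, value 286
Best: 297 pts.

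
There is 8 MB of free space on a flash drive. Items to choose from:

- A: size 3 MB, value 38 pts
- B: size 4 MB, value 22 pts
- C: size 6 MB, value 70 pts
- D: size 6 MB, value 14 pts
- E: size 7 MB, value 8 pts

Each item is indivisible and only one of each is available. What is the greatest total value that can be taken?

Check high-value combinations within 8 MB:
- C: size 6, value 70
- A+B: size 3+4=7, value 38+22=60
- A: size 3, value 38
- B: size 4, value 22
- D: size 6, value 14
Best: 70 pts.

70 pts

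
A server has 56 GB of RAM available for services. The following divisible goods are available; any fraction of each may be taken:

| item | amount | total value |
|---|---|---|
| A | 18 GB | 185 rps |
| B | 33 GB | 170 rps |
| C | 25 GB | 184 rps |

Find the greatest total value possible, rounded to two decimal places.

Take in order of value per unit:
- A (185/18 per unit): all 18 → value 185, running total 185.00
- C (184/25 per unit): all 25 → value 184, running total 369.00
- B (170/33 per unit): 13 of 33 → value 13×170/33 = 66.9697, running total 435.97
Total 435.97.

435.97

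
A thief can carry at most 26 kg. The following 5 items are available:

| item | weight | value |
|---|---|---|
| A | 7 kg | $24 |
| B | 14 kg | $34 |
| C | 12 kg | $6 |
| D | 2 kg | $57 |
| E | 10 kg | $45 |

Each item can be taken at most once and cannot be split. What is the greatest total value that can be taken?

Check high-value combinations within 26 kg:
- B+D+E: weight 14+2+10=26, value 34+57+45=136
- A+D+E: weight 7+2+10=19, value 24+57+45=126
- A+B+D: weight 7+14+2=23, value 24+34+57=115
- C+D+E: weight 12+2+10=24, value 6+57+45=108
- D+E: weight 2+10=12, value 57+45=102
Best: $136.

$136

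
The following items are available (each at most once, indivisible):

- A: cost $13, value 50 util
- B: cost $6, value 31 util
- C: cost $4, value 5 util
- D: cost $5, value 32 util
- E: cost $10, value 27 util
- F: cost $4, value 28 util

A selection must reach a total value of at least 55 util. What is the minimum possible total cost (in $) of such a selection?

9

Subsets with value ≥ 55, sorted by total cost:
- D+F: cost 9, value 60
- B+F: cost 10, value 59
Minimum cost: 9 $.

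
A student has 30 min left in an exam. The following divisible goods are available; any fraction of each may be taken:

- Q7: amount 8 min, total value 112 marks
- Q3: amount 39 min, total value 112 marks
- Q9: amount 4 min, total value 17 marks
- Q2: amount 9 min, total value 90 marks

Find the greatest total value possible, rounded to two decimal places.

Take in order of value per unit:
- Q7 (112/8 per unit): all 8 → value 112, running total 112.00
- Q2 (90/9 per unit): all 9 → value 90, running total 202.00
- Q9 (17/4 per unit): all 4 → value 17, running total 219.00
- Q3 (112/39 per unit): 9 of 39 → value 9×112/39 = 25.8462, running total 244.85
Total 244.85.

244.85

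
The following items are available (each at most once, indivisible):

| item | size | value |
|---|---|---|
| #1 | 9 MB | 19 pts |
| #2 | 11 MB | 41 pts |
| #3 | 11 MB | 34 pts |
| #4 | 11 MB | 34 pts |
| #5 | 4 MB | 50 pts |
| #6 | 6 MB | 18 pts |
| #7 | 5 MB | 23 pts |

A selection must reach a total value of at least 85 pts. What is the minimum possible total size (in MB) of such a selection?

Subsets with value ≥ 85, sorted by total size:
- #2+#5: size 15, value 91
- #5+#6+#7: size 15, value 91
Minimum size: 15 MB.

15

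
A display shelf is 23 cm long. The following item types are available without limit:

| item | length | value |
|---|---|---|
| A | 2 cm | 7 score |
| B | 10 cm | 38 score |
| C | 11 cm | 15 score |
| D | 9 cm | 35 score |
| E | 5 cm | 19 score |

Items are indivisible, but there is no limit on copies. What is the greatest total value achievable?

Best value-per-unit is D at 35/9; filling with it alone gives 2×35 = 70.
Optimal mix: 2×D + 1×E → length 23, value 89.

89 score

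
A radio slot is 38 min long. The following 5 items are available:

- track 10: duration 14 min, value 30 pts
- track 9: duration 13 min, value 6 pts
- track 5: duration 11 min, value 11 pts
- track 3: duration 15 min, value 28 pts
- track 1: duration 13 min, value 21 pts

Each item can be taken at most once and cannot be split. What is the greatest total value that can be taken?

62 pts

This is a 0/1 knapsack; check combinations near the capacity.
- track 10+track 5+track 1: duration 14+11+13=38, value 30+11+21=62
- track 10+track 3: duration 14+15=29, value 30+28=58
- track 10+track 1: duration 14+13=27, value 30+21=51
- track 3+track 1: duration 15+13=28, value 28+21=49
- track 10+track 9+track 5: duration 14+13+11=38, value 30+6+11=47
Best: 62 pts.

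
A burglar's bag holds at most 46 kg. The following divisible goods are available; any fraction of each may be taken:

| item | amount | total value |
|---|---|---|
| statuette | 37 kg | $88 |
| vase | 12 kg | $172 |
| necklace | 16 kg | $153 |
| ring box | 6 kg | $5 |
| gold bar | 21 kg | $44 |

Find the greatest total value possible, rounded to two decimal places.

Take in order of value per unit:
- vase (172/12 per unit): all 12 → value 172, running total 172.00
- necklace (153/16 per unit): all 16 → value 153, running total 325.00
- statuette (88/37 per unit): 18 of 37 → value 18×88/37 = 42.8108, running total 367.81
Total 367.81.

367.81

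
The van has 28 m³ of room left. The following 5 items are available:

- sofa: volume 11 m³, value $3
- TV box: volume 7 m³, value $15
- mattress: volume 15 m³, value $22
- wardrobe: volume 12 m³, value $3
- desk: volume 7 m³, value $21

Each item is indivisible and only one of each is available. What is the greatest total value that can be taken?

$43

Check high-value combinations within 28 m³:
- mattress+desk: volume 15+7=22, value 22+21=43
- sofa+TV box+desk: volume 11+7+7=25, value 3+15+21=39
- TV box+wardrobe+desk: volume 7+12+7=26, value 15+3+21=39
- TV box+mattress: volume 7+15=22, value 15+22=37
- TV box+desk: volume 7+7=14, value 15+21=36
Best: $43.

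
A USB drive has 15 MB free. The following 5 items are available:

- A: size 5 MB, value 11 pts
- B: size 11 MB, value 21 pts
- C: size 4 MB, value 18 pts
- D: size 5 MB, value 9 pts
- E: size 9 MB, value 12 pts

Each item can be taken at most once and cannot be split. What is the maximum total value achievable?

39 pts

Check high-value combinations within 15 MB:
- B+C: size 11+4=15, value 21+18=39
- A+C+D: size 5+4+5=14, value 11+18+9=38
- C+E: size 4+9=13, value 18+12=30
- A+C: size 5+4=9, value 11+18=29
Best: 39 pts.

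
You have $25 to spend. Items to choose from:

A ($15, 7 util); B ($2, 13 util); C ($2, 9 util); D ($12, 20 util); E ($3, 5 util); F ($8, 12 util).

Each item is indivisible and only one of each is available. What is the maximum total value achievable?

Check high-value combinations within $25:
- B+C+D+F: cost 2+2+12+8=24, value 13+9+20+12=54
- B+D+E+F: cost 2+12+3+8=25, value 13+20+5+12=50
- B+C+D+E: cost 2+2+12+3=19, value 13+9+20+5=47
- C+D+E+F: cost 2+12+3+8=25, value 9+20+5+12=46
Best: 54 util.

54 util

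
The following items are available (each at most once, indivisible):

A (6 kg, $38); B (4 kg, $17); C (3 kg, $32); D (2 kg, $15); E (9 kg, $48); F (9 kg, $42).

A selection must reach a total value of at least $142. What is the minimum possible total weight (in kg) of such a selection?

24

Subsets with value ≥ 142, sorted by total weight:
- A+B+C+D+E: weight 24, value 150
- A+B+C+D+F: weight 24, value 144
- A+D+E+F: weight 26, value 143
- A+C+E+F: weight 27, value 160
Minimum weight: 24 kg.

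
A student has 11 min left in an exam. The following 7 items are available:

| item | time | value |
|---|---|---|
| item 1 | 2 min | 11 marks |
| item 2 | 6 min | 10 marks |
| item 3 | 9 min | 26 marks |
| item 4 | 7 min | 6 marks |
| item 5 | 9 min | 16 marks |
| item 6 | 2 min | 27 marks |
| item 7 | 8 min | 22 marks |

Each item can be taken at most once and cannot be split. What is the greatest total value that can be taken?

53 marks

Check high-value combinations within 11 min:
- item 3+item 6: time 9+2=11, value 26+27=53
- item 6+item 7: time 2+8=10, value 27+22=49
- item 1+item 2+item 6: time 2+6+2=10, value 11+10+27=48
- item 1+item 4+item 6: time 2+7+2=11, value 11+6+27=44
Best: 53 marks.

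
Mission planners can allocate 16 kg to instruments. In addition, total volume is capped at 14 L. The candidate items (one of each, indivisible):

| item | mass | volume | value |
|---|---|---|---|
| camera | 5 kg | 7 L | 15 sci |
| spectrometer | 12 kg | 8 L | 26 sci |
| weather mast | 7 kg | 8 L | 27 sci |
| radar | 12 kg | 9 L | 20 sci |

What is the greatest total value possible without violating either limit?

Feasible sets respecting both limits:
- weather mast: mass 7, volume 8, value 27
- spectrometer: mass 12, volume 8, value 26
- radar: mass 12, volume 9, value 20
- camera: mass 5, volume 7, value 15
Best: 27 sci.

27 sci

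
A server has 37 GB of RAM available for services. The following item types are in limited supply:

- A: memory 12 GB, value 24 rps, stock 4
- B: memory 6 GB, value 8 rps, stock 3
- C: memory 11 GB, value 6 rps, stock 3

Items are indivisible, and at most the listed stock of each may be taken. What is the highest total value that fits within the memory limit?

72 rps

Top feasible selections:
- 3×A: memory 36, value 72
- 2×A + 2×B: memory 36, value 64
- 2×A + 1×B: memory 30, value 56
- 2×A + 1×C: memory 35, value 54
Best: 72 rps.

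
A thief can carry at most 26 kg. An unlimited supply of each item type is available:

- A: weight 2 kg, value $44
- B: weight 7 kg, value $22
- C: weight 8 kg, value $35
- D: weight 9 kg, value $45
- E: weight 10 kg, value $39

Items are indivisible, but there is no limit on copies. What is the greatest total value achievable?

$572

Best value-per-unit is A at 44/2, and filling with it alone uses weight 13×2=26. No mix of the others beats 13×44 = 572.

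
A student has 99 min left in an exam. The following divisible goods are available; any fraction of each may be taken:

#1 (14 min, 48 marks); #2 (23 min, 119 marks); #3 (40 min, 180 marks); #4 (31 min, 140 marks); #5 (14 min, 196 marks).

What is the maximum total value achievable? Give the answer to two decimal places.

Take in order of value per unit:
- #5 (196/14 per unit): all 14 → value 196, running total 196.00
- #2 (119/23 per unit): all 23 → value 119, running total 315.00
- #4 (140/31 per unit): all 31 → value 140, running total 455.00
- #3 (180/40 per unit): 31 of 40 → value 31×180/40 = 139.5000, running total 594.50
Total 594.50.

594.50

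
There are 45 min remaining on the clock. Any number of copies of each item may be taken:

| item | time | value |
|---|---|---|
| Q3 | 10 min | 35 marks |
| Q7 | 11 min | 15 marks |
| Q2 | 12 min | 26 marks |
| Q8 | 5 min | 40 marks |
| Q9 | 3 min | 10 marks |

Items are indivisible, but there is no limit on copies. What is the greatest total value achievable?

Best value-per-unit is Q8 at 40/5, and filling with it alone uses time 9×5=45. No mix of the others beats 9×40 = 360.

360 marks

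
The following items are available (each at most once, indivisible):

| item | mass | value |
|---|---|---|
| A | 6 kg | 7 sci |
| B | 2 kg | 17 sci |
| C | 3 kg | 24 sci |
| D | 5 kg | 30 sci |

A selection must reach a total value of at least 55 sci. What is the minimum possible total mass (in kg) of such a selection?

10

Subsets with value ≥ 55, sorted by total mass:
- B+C+D: mass 10, value 71
- A+C+D: mass 14, value 61
- A+B+C+D: mass 16, value 78
Minimum mass: 10 kg.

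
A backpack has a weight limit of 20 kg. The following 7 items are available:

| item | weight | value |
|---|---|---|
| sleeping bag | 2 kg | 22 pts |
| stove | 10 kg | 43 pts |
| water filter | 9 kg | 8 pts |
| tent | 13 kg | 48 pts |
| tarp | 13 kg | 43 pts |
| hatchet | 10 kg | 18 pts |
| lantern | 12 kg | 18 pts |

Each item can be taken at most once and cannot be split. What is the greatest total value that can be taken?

70 pts

Check high-value combinations within 20 kg:
- sleeping bag+tent: weight 2+13=15, value 22+48=70
- sleeping bag+stove: weight 2+10=12, value 22+43=65
- sleeping bag+tarp: weight 2+13=15, value 22+43=65
Best: 70 pts.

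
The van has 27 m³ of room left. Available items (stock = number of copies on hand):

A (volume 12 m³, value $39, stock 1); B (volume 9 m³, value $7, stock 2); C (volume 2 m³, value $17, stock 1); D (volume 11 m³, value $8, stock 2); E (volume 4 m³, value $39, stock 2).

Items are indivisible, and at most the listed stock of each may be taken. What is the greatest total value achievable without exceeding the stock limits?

Top feasible selections:
- 1×A + 1×C + 2×E: volume 22, value 134
- 1×A + 2×E: volume 20, value 117
Best: $134.

$134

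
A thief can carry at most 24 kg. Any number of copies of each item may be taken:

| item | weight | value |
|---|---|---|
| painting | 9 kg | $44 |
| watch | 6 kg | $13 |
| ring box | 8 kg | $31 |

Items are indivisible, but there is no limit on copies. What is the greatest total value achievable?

$101

Best value-per-unit is painting at 44/9; filling with it alone gives 2×44 = 88.
Optimal mix: 2×painting + 1×watch → weight 24, value 101.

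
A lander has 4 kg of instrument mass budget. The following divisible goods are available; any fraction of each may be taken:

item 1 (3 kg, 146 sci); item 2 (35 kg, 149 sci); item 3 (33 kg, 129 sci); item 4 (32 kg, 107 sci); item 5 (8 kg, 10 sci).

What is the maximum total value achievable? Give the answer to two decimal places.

Take in order of value per unit:
- item 1 (146/3 per unit): all 3 → value 146, running total 146.00
- item 2 (149/35 per unit): 1 of 35 → value 1×149/35 = 4.2571, running total 150.26
Total 150.26.

150.26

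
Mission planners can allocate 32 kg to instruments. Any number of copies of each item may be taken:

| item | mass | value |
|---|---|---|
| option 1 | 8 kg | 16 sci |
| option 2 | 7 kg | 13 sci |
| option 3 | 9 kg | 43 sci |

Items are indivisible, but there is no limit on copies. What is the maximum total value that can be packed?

129 sci

Best value-per-unit is option 3 at 43/9, and filling with it alone uses mass 3×9=27. No mix of the others beats 3×43 = 129.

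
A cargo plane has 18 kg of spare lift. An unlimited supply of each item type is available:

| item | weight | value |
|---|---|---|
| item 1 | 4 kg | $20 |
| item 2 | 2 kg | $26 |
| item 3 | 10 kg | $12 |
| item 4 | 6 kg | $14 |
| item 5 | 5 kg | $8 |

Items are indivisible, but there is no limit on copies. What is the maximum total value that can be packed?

$234

Best value-per-unit is item 2 at 26/2, and filling with it alone uses weight 9×2=18. No mix of the others beats 9×26 = 234.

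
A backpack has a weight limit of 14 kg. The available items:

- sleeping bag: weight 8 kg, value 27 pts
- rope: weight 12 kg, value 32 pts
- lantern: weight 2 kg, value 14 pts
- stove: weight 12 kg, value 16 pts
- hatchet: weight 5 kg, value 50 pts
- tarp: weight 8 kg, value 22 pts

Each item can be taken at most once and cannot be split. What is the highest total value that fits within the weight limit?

77 pts

Check high-value combinations within 14 kg:
- sleeping bag+hatchet: weight 8+5=13, value 27+50=77
- hatchet+tarp: weight 5+8=13, value 50+22=72
- lantern+hatchet: weight 2+5=7, value 14+50=64
- hatchet: weight 5, value 50
- rope+lantern: weight 12+2=14, value 32+14=46
Best: 77 pts.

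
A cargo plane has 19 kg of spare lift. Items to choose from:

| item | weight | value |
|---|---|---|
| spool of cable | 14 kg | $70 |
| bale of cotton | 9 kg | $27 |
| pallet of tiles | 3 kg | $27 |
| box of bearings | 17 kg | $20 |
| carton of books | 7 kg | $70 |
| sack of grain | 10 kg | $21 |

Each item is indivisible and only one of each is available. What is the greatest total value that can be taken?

$124

This is a 0/1 knapsack; check combinations near the capacity.
- bale of cotton+pallet of tiles+carton of books: weight 9+3+7=19, value 27+27+70=124
- pallet of tiles+carton of books: weight 3+7=10, value 27+70=97
- bale of cotton+carton of books: weight 9+7=16, value 27+70=97
- spool of cable+pallet of tiles: weight 14+3=17, value 70+27=97
Best: $124.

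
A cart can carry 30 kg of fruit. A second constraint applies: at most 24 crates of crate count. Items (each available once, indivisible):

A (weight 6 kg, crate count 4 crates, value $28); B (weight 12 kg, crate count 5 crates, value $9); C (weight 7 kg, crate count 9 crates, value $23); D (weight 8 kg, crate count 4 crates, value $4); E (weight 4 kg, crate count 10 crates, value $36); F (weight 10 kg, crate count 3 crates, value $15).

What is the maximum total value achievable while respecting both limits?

Feasible sets respecting both limits:
- A+C+E: weight 17, crate count 23, value 87
- A+D+E+F: weight 28, crate count 21, value 83
- A+E+F: weight 20, crate count 17, value 79
- A+B+D+E: weight 30, crate count 23, value 77
Best: $87.

$87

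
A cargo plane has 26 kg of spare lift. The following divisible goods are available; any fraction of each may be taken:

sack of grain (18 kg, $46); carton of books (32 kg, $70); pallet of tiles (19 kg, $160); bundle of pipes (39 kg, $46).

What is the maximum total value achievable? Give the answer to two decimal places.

177.89

Take in order of value per unit:
- pallet of tiles (160/19 per unit): all 19 → value 160, running total 160.00
- sack of grain (46/18 per unit): 7 of 18 → value 7×46/18 = 17.8889, running total 177.89
Total 177.89.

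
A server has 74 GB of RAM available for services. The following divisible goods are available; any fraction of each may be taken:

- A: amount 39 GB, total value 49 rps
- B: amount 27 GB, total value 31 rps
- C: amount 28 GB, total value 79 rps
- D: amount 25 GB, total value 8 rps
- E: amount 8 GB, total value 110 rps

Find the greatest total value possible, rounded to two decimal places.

236.74

Take in order of value per unit:
- E (110/8 per unit): all 8 → value 110, running total 110.00
- C (79/28 per unit): all 28 → value 79, running total 189.00
- A (49/39 per unit): 38 of 39 → value 38×49/39 = 47.7436, running total 236.74
Total 236.74.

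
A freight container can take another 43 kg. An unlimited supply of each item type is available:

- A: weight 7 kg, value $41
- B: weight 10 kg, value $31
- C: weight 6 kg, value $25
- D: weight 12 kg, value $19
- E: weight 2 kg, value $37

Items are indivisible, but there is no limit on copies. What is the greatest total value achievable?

Best value-per-unit is E at 37/2, and filling with it alone uses weight 21×2=42. No mix of the others beats 21×37 = 777.

$777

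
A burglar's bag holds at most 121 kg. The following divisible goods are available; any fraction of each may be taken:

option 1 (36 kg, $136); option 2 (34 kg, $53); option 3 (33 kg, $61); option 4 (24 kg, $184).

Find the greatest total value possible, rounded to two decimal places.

Take in order of value per unit:
- option 4 (184/24 per unit): all 24 → value 184, running total 184.00
- option 1 (136/36 per unit): all 36 → value 136, running total 320.00
- option 3 (61/33 per unit): all 33 → value 61, running total 381.00
- option 2 (53/34 per unit): 28 of 34 → value 28×53/34 = 43.6471, running total 424.65
Total 424.65.

424.65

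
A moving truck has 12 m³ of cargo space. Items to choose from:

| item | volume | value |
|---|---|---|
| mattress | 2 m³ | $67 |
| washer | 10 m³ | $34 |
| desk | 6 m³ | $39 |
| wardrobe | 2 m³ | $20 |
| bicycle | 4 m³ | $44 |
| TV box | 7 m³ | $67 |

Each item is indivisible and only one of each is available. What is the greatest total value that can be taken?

Check high-value combinations within 12 m³:
- mattress+wardrobe+TV box: volume 2+2+7=11, value 67+20+67=154
- mattress+desk+bicycle: volume 2+6+4=12, value 67+39+44=150
- mattress+TV box: volume 2+7=9, value 67+67=134
Best: $154.

$154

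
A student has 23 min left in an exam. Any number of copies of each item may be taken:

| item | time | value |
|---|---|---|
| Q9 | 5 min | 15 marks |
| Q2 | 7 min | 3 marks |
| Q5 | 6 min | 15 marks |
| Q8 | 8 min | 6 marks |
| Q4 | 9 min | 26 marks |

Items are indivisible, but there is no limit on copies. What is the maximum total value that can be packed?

67 marks

Best value-per-unit is Q9 at 15/5; filling with it alone gives 4×15 = 60.
Optimal mix: 1×Q9 + 2×Q4 → time 23, value 67.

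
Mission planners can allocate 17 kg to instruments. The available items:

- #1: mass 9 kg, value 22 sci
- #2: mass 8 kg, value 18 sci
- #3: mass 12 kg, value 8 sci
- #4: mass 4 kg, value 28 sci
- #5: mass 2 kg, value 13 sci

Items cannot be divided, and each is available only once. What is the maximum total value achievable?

This is a 0/1 knapsack; check combinations near the capacity.
- #1+#4+#5: mass 9+4+2=15, value 22+28+13=63
- #2+#4+#5: mass 8+4+2=14, value 18+28+13=59
- #1+#4: mass 9+4=13, value 22+28=50
- #2+#4: mass 8+4=12, value 18+28=46
Best: 63 sci.

63 sci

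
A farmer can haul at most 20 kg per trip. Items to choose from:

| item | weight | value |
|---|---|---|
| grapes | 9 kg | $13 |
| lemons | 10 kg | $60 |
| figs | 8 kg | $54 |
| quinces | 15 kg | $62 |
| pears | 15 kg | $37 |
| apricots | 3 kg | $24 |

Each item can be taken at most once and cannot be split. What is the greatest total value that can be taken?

$114

Check high-value combinations within 20 kg:
- lemons+figs: weight 10+8=18, value 60+54=114
- grapes+figs+apricots: weight 9+8+3=20, value 13+54+24=91
- quinces+apricots: weight 15+3=18, value 62+24=86
- lemons+apricots: weight 10+3=13, value 60+24=84
Best: $114.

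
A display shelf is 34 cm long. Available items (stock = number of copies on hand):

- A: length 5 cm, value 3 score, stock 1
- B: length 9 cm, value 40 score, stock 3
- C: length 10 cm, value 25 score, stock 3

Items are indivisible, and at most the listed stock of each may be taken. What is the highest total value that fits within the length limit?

Best selections within length 34 and stock limits:
- 1×A + 3×B: length 32, value 123
- 3×B: length 27, value 120
- 1×A + 2×B + 1×C: length 33, value 108
Best: 123 score.

123 score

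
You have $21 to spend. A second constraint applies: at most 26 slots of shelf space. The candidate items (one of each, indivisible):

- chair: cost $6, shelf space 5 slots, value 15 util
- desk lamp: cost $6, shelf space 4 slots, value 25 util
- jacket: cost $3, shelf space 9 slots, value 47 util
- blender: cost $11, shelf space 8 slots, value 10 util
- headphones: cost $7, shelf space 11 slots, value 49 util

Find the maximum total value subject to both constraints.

Feasible sets respecting both limits:
- desk lamp+jacket+headphones: cost 16, shelf space 24, value 121
- chair+jacket+headphones: cost 16, shelf space 25, value 111
- jacket+headphones: cost 10, shelf space 20, value 96
- chair+desk lamp+headphones: cost 19, shelf space 20, value 89
Best: 121 util.

121 util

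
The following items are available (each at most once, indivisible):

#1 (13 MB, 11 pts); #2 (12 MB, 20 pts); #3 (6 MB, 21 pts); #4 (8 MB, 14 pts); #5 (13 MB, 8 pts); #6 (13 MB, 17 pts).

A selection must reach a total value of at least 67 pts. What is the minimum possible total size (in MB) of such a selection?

39

Subsets with value ≥ 67, sorted by total size:
- #2+#3+#4+#6: size 39, value 72
- #1+#2+#3+#6: size 44, value 69
Minimum size: 39 MB.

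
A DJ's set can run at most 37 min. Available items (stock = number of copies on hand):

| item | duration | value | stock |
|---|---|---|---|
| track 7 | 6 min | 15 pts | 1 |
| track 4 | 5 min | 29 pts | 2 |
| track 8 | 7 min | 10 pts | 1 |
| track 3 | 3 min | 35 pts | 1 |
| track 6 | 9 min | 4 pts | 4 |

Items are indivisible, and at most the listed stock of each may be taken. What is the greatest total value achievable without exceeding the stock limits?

Best selections within duration 37 and stock limits:
- 1×track 7 + 2×track 4 + 1×track 8 + 1×track 3 + 1×track 6: duration 35, value 122
- 1×track 7 + 2×track 4 + 1×track 8 + 1×track 3: duration 26, value 118
- 1×track 7 + 2×track 4 + 1×track 3 + 2×track 6: duration 37, value 116
Best: 122 pts.

122 pts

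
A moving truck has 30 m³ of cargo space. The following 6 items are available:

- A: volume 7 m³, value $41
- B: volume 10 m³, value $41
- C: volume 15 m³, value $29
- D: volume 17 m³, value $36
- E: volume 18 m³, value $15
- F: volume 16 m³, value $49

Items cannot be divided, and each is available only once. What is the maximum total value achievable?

$90

Check high-value combinations within 30 m³:
- A+F: volume 7+16=23, value 41+49=90
- B+F: volume 10+16=26, value 41+49=90
- A+B: volume 7+10=17, value 41+41=82
- A+D: volume 7+17=24, value 41+36=77
- B+D: volume 10+17=27, value 41+36=77
Best: $90.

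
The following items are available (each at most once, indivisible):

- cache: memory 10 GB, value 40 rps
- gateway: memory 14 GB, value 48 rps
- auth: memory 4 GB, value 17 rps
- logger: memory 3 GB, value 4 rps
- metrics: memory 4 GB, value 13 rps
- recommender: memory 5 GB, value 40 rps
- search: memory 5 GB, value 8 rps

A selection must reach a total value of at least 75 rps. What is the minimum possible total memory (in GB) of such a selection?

Subsets with value ≥ 75, sorted by total memory:
- cache+recommender: memory 15, value 80
- cache+logger+recommender: memory 18, value 84
Minimum memory: 15 GB.

15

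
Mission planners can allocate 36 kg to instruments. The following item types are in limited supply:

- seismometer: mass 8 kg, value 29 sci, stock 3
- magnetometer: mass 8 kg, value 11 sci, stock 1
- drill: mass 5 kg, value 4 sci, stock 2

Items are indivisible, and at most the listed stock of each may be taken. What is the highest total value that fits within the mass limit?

98 sci

Top feasible selections:
- 3×seismometer + 1×magnetometer: mass 32, value 98
- 3×seismometer + 2×drill: mass 34, value 95
- 3×seismometer + 1×drill: mass 29, value 91
Best: 98 sci.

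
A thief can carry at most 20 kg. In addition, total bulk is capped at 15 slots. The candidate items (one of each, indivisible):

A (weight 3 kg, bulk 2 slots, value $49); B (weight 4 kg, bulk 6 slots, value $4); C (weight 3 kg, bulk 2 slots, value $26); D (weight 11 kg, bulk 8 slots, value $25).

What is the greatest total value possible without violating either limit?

Feasible sets respecting both limits:
- A+C+D: weight 17, bulk 12, value 100
- A+B+C: weight 10, bulk 10, value 79
- A+C: weight 6, bulk 4, value 75
Best: $100.

$100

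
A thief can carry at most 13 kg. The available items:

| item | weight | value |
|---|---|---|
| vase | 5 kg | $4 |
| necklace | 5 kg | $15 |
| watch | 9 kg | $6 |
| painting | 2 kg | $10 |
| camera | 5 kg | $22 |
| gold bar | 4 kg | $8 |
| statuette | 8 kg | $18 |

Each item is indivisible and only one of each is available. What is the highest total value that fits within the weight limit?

$47

Check high-value combinations within 13 kg:
- necklace+painting+camera: weight 5+2+5=12, value 15+10+22=47
- painting+camera+gold bar: weight 2+5+4=11, value 10+22+8=40
- camera+statuette: weight 5+8=13, value 22+18=40
- necklace+camera: weight 5+5=10, value 15+22=37
- vase+painting+camera: weight 5+2+5=12, value 4+10+22=36
Best: $47.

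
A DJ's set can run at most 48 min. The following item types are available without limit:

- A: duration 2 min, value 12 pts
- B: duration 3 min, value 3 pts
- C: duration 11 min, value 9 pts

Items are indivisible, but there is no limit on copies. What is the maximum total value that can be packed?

288 pts

Best value-per-unit is A at 12/2, and filling with it alone uses duration 24×2=48. No mix of the others beats 24×12 = 288.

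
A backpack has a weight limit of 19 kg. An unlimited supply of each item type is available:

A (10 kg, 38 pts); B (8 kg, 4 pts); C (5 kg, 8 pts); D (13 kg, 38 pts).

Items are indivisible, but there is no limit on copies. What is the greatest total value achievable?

46 pts

Best value-per-unit is A at 38/10; filling with it alone gives 1×38 = 38.
Optimal mix: 1×A + 1×C → weight 15, value 46.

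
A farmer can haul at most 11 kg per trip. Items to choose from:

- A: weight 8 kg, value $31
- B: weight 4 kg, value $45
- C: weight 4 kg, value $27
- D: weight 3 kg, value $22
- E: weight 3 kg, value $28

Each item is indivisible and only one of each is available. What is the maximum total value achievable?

$100

Check high-value combinations within 11 kg:
- B+C+E: weight 4+4+3=11, value 45+27+28=100
- B+D+E: weight 4+3+3=10, value 45+22+28=95
- B+C+D: weight 4+4+3=11, value 45+27+22=94
- C+D+E: weight 4+3+3=10, value 27+22+28=77
- B+E: weight 4+3=7, value 45+28=73
Best: $100.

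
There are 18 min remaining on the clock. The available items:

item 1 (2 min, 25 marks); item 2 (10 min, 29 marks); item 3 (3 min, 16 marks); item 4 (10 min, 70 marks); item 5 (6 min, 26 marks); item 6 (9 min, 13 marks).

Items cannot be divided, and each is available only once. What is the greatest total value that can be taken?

Check high-value combinations within 18 min:
- item 1+item 4+item 5: time 2+10+6=18, value 25+70+26=121
- item 1+item 3+item 4: time 2+3+10=15, value 25+16+70=111
- item 4+item 5: time 10+6=16, value 70+26=96
- item 1+item 4: time 2+10=12, value 25+70=95
- item 3+item 4: time 3+10=13, value 16+70=86
Best: 121 marks.

121 marks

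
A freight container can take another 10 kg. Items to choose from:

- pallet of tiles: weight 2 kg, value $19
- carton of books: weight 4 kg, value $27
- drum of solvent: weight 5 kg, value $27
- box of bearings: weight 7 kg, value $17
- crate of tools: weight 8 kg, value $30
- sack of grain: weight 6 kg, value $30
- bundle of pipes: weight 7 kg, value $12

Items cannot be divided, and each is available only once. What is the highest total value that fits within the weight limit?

$57

This is a 0/1 knapsack; check combinations near the capacity.
- carton of books+sack of grain: weight 4+6=10, value 27+30=57
- carton of books+drum of solvent: weight 4+5=9, value 27+27=54
- pallet of tiles+sack of grain: weight 2+6=8, value 19+30=49
- pallet of tiles+crate of tools: weight 2+8=10, value 19+30=49
Best: $57.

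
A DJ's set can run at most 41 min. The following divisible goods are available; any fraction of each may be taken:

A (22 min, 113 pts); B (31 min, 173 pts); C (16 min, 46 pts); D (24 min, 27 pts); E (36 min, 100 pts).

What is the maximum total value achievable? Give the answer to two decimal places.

Take in order of value per unit:
- B (173/31 per unit): all 31 → value 173, running total 173.00
- A (113/22 per unit): 10 of 22 → value 10×113/22 = 51.3636, running total 224.36
Total 224.36.

224.36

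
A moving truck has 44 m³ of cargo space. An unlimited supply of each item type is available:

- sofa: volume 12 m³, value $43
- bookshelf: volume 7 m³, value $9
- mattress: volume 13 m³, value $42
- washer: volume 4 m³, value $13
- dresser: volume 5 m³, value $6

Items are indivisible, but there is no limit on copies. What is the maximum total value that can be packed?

$155

Best value-per-unit is sofa at 43/12; filling with it alone gives 3×43 = 129.
Optimal mix: 3×sofa + 2×washer → volume 44, value 155.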